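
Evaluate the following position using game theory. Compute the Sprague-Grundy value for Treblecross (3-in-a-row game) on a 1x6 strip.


Treblecross: place X on empty cells; 3-in-a-row wins.
Playing within two cells of an existing X lets the opponent win at once, so sensible play treats the cells i-2..i+2 around each X as dead. The player left with no safe cell loses, so this is a normal-play take-away game on strips of safe cells.
Placing X at cell i (0-indexed) of a strip of k safe cells leaves independent strips of sizes max(0, i-2) and max(0, k-i-3). Hence G(k) = mex{ G(max(0,i-2)) XOR G(max(0,k-i-3)) : 0 <= i < k }, with G(0) = 0.
G(1): splits (0,0):0^0=0 -> mex({0}) = 1
G(2): splits (0,0):0^0=0 -> mex({0}) = 1
G(3): splits (0,0):0^0=0 -> mex({0}) = 1
G(4): splits (0,1):0^1=1 (0,0):0^0=0 -> mex({0, 1}) = 2
G(5): splits (0,2):0^1=1 (0,1):0^1=1 (0,0):0^0=0 -> mex({0, 1}) = 2
G(6) = mex({1}) = 0
Therefore G(6) = 0.

0


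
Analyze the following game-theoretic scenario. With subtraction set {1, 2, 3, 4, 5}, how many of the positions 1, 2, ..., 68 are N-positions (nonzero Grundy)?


Subtraction set S = {1, 2, 3, 4, 5}, so G(n) = n mod 6.
G(n) = 0 when n is a multiple of 6.
Multiples of 6 in [1, 68]: 11
N-positions (nonzero Grundy) = 68 - 11 = 57

57


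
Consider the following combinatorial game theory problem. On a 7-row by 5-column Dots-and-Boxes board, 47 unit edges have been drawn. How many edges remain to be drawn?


Grid: 7 x 5 boxes, i.e. 8 rows and 6 columns of dots.
Horizontal edges: (rows + 1) * cols = 8 * 5 = 40
Vertical edges: rows * (cols + 1) = 7 * 6 = 42
Total edges: 40 + 42 = 82
Edges drawn: 47
Remaining: 82 - 47 = 35

35


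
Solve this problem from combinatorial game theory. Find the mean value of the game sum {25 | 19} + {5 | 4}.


G1 = {25 | 19}, G2 = {5 | 4}
Each is a switch {a | b} with numbers a > b; its mean value is (a + b)/2, and mean value is additive over game sums: m(G1 + G2) = m(G1) + m(G2).
Mean of G1 = (25 + (19))/2 = 44/2 = 22
Mean of G2 = (5 + (4))/2 = 9/2 = 9/2
Mean of G1 + G2 = 22 + 9/2 = 53/2

53/2


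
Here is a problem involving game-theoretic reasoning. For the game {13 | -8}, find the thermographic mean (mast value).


Game = {13 | -8}, a switch {a | b} with numbers a > b.
Its thermograph has left wall a - t and right wall b + t, which meet at t = (a - b)/2, where both equal (a + b)/2. So the mast (mean value) is at (a + b)/2.
Mean = (13 + (-8))/2 = 5/2 = 5/2

5/2


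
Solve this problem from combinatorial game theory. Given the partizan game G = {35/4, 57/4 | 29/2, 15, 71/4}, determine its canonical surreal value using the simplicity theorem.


Left options: {35/4, 57/4}, max = 57/4
Right options: {29/2, 15, 71/4}, min = 29/2
All options are numbers and max(Left) < min(Right), so by the simplicity theorem the value is the simplest (earliest-born) number strictly between 57/4 and 29/2.
No integer lies strictly between 57/4 and 29/2, so the value is the dyadic rational m/2^k in the interval with the smallest k (then m odd); search k = 1, 2, ...:
Denominator 2: no odd multiple of 1/2 lies strictly between 57/4 and 29/2.
Denominator 4: no odd multiple of 1/4 lies strictly between 57/4 and 29/2.
Denominator 8: 115/8 lies strictly between 57/4 and 29/2 -- found.
The simplest number in the interval is 115/8.
Game value = 115/8

115/8


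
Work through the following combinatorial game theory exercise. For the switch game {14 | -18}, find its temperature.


The game is {14 | -18}, a switch {a | b} with numbers a > b.
Cooling {a | b} by t gives {a - t | b + t}, which stops being hot when a - t = b + t, i.e. at t = (a - b)/2. So the temperature of a switch is (a - b)/2.
Temperature = (Left option - Right option) / 2
= (14 - (-18)) / 2
= 32 / 2
= 16

16


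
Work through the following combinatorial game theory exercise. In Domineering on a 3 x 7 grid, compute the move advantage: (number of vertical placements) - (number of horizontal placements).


Board is 3 x 7 (rows x cols).
Left (vertical) placements: (rows-1) * cols = 2 * 7 = 14
Right (horizontal) placements: rows * (cols-1) = 3 * 6 = 18
Advantage = Left - Right = 14 - 18 = -4

-4


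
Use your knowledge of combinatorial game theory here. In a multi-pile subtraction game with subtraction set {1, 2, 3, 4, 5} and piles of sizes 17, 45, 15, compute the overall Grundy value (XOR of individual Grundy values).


Subtraction set: {1, 2, 3, 4, 5}
For this subtraction set, G(n) = n mod 6 (period = max + 1 = 6).
Pile 1 (size 17): G(17) = 17 mod 6 = 5
Pile 2 (size 45): G(45) = 45 mod 6 = 3
Pile 3 (size 15): G(15) = 15 mod 6 = 3
Total Grundy value = XOR of all: 5 XOR 3 XOR 3 = 5

5


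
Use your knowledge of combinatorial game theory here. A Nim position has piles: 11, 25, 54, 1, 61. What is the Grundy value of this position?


We need the XOR (exclusive or) of all pile sizes.
After XOR-ing pile 1 (size 11): 0 XOR 11 = 11
After XOR-ing pile 2 (size 25): 11 XOR 25 = 18
After XOR-ing pile 3 (size 54): 18 XOR 54 = 36
After XOR-ing pile 4 (size 1): 36 XOR 1 = 37
After XOR-ing pile 5 (size 61): 37 XOR 61 = 24
The Nim-value of this position is 24.

24


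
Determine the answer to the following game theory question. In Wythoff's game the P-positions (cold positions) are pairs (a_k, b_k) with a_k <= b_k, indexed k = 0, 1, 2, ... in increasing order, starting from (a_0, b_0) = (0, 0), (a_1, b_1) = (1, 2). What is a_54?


By Wythoff's theorem, a_k = floor(k * phi) and b_k = floor(k * phi^2) = a_k + k, where phi = (1 + sqrt(5))/2 is the golden ratio.
phi = (1 + sqrt(5))/2 = 1.618034
k = 54
k * phi = 54 * 1.618034 = 87.373835
a_54 = floor(k * phi) = 87

87


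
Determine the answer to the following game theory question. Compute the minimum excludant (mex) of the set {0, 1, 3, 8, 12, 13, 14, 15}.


Set = {0, 1, 3, 8, 12, 13, 14, 15}
0 is in the set.
1 is in the set.
2 is NOT in the set. This is the mex.
mex = 2

2


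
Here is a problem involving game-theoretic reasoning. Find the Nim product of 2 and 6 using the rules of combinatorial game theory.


Nim multiplication is bilinear over XOR: (u XOR v) * w = (u*w) XOR (v*w).
So we split each operand into its bit components and XOR the pairwise Nim products.
2 = 2 (as XOR of powers of 2).
6 = 2 + 4 (as XOR of powers of 2).
Using the standard Nim-product table on single bits:
  2*2 = 3,   2*4 = 8,   2*8 = 12,
  4*4 = 6,   4*8 = 11,  8*8 = 13,
and  1*x = x (identity), k*l = l*k (commutative).
Pairwise Nim products:
  2 * 2 = 3
  2 * 4 = 8
XOR them: 3 XOR 8 = 11.
Result: 2 * 6 = 11 (in Nim).

11


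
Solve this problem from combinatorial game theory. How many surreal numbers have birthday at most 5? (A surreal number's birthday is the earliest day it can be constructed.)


Day 0: {|} = 0 is born. Count = 1.
Day n: the number of surreal numbers born by day n is 2^(n+1) - 1.
By day 0: 2^1 - 1 = 1
By day 1: 2^2 - 1 = 3
By day 2: 2^3 - 1 = 7
By day 3: 2^4 - 1 = 15
By day 4: 2^5 - 1 = 31
By day 5: 2^6 - 1 = 63
By day 5: 63 surreal numbers.

63


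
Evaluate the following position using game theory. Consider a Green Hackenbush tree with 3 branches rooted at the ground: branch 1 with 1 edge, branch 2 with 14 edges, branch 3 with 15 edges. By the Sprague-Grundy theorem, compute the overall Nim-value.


The tree has 3 branches from the ground vertex.
In Green Hackenbush, the Nim-value of a simple path of length k is k.
Branch 1: length 1, Nim-value = 1
Branch 2: length 14, Nim-value = 14
Branch 3: length 15, Nim-value = 15
Total Nim-value = XOR of all branch values:
0 XOR 1 = 1
1 XOR 14 = 15
15 XOR 15 = 0
Nim-value of the tree = 0

0


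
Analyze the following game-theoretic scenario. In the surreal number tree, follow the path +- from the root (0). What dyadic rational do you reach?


Sign expansion: +-
Rule: track bounds (lo, hi), initially (-inf, +inf). On '+', the current value becomes lo and we move to the simplest number in (value, hi): value + 1 if hi = +inf, otherwise the midpoint (value + hi)/2. On '-', the current value becomes hi and we move to value - 1 if lo = -inf, otherwise the midpoint (lo + value)/2.
Start at 0.
Step 1: sign = +, move right. Bounds: (0, +inf). Value = 1
Step 2: sign = -, move left. Bounds: (0, 1). Value = 1/2
The surreal number with sign expansion +- is 1/2.

1/2


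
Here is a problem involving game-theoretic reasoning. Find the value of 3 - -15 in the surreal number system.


x = 3, y = -15
x - y = 3 - -15 = 18

18


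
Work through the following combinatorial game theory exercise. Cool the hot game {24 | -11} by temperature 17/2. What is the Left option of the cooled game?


Original game: {24 | -11} (a switch {a | b} with a > b).
Cooling by t (for t below the temperature (a - b)/2 = 35/2) taxes each move by t: {a | b} cooled by t is {a - t | b + t}.
Cooling amount: t = 17/2
Cooled Left option: 24 - 17/2 = 31/2
Cooled Right option: -11 + 17/2 = -5/2
Cooled game: {31/2 | -5/2}
Left option = 31/2

31/2


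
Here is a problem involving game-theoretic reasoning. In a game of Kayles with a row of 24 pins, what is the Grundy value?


Kayles: a move removes 1 or 2 adjacent pins from a contiguous row.
Removing pins from a row of k leaves two independent rows (a, b) with a + b = k - 1 (one pin) or a + b = k - 2 (two pins); an end removal gives a = 0.
By Sprague-Grundy, G(k) = mex{ G(a) XOR G(b) } over all these splits. G(0) = 0.
G(1): splits (0,0):0^0=0 -> mex({0}) = 1
G(2): splits (0,1):0^1=1 (0,0):0^0=0 -> mex({0, 1}) = 2
G(3): splits (0,2):0^2=2 (1,1):1^1=0 (0,1):0^1=1 -> mex({0, 1, 2}) = 3
G(4): splits (0,3):0^3=3 (1,2):1^2=3 (0,2):0^2=2 (1,1):1^1=0 -> mex({0, 2, 3}) = 1
G(5): splits (0,4):0^1=1 (1,3):1^3=2 (2,2):2^2=0 (0,3):0^3=3 (1,2):1^2=3 -> mex({0, 1, 2, 3}) = 4
G(6) = mex({0, 1, 2, 4}) = 3
G(7) = mex({0, 1, 3, 4, 5}) = 2
G(8) = mex({0, 2, 3, 5, 6}) = 1
G(9) = mex({0, 1, 2, 3, 6, 7}) = 4
G(10) = mex({0, 1, 3, 4, 5, 7}) = 2
G(11) = mex({0, 1, 2, 3, 4, 5}) = 6
G(12) = mex({0, 1, 2, 3, 5, 6, 7}) = 4
G(13) = mex({0, 2, 3, 4, 6, 7}) = 1
G(14) = mex({0, 1, 4, 5, 6, 7}) = 2
G(15) = mex({0, 1, 2, 3, 4, 5, 6}) = 7
G(16) = mex({0, 2, 3, 5, 6, 7}) = 1
G(17) = mex({0, 1, 2, 3, 5, 6, 7}) = 4
G(18) = mex({0, 1, 2, 4, 5, 6}) = 3
G(19) = mex({0, 1, 3, 4, 5, 7}) = 2
G(20) = mex({0, 2, 3, 4, 5, 6, 7}) = 1
G(21) = mex({0, 1, 2, 3, 5, 6, 7}) = 4
G(22) = mex({0, 1, 2, 3, 4, 5, 7}) = 6
G(23) = mex({0, 1, 2, 3, 4, 5, 6}) = 7
G(24) = mex({0, 1, 2, 3, 5, 6, 7}) = 4
Therefore G(24) = 4.

4


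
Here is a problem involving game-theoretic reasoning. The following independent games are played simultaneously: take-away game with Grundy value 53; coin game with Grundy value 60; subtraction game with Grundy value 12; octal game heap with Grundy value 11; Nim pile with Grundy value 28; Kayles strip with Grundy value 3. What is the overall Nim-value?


By the Sprague-Grundy theorem, the Grundy value of a sum of games is the XOR of individual Grundy values.
take-away game: Grundy value = 53. Running XOR: 0 XOR 53 = 53
coin game: Grundy value = 60. Running XOR: 53 XOR 60 = 9
subtraction game: Grundy value = 12. Running XOR: 9 XOR 12 = 5
octal game heap: Grundy value = 11. Running XOR: 5 XOR 11 = 14
Nim pile: Grundy value = 28. Running XOR: 14 XOR 28 = 18
Kayles strip: Grundy value = 3. Running XOR: 18 XOR 3 = 17
The combined Grundy value is 17.

17


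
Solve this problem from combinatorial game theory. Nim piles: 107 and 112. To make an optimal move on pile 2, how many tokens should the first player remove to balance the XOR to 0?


Piles: 107 and 112
Current XOR: 107 XOR 112 = 27 (non-zero, so this is an N-position).
To make the XOR zero, we need to find a move that balances the piles.
For pile 2 (size 112): target = 112 XOR 27 = 107
We reduce pile 2 from 112 to 107.
Tokens removed: 112 - 107 = 5
Verification: 107 XOR 107 = 0

5


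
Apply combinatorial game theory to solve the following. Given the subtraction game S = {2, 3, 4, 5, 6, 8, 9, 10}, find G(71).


The subtraction set is S = {2, 3, 4, 5, 6, 8, 9, 10}.
G(k) = mex{ G(k - s) : s in S, s <= k }. We compute iteratively: G(0) = 0.
G(1) = mex({}) = 0
G(2) = mex({0}) = 1
G(3) = mex({0}) = 1
G(4) = mex({0, 1}) = 2
G(5) = mex({0, 1}) = 2
G(6) = mex({0, 1, 2}) = 3
G(7) = mex({0, 1, 2}) = 3
G(8) = mex({0, 1, 2, 3}) = 4
G(9) = mex({0, 1, 2, 3}) = 4
G(10) = mex({0, 1, 2, 3, 4}) = 5
G(11) = mex({0, 1, 2, 3, 4}) = 5
G(12) = mex({1, 2, 3, 4, 5}) = 0
G(13) = mex({1, 2, 3, 4, 5}) = 0
G(14) = mex({0, 2, 3, 4, 5}) = 1
G(15) = mex({0, 2, 3, 4, 5}) = 1
G(16) = mex({0, 1, 3, 4, 5}) = 2
G(17) = mex({0, 1, 3, 4, 5}) = 2
G(18) = mex({0, 1, 2, 4, 5}) = 3
G(19) = mex({0, 1, 2, 4, 5}) = 3
G(20) = mex({0, 1, 2, 3, 5}) = 4
G(21) = mex({0, 1, 2, 3, 5}) = 4
Observe that G(12)..G(21) = 0, 0, 1, 1, 2, 2, 3, 3, 4, 4 repeats G(0)..G(9) = 0, 0, 1, 1, 2, 2, 3, 3, 4, 4.
For k >= max(S) = 10, G(k) is determined by the previous 10 values G(k-10)..G(k-1); a window of 10 consecutive values has recurred shifted by 12, so by induction G(k + 12) = G(k) for all k >= 0: the sequence is periodic from the start with period 12.
One period: G(0..11) = 0, 0, 1, 1, 2, 2, 3, 3, 4, 4, 5, 5.
71 mod 12 = 11, so G(71) = G(11) = 5.

5


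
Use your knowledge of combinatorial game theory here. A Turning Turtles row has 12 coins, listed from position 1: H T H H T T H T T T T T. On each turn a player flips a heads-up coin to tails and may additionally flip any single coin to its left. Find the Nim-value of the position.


Coins: H T H H T T H T T T T T
Key fact: a single head at position k behaves exactly like a Nim heap of size k (turning it to T and optionally flipping a coin at j < k corresponds to moving the heap from k to j, or to 0), and heads combine as a disjunctive sum (two heads at the same place would cancel, matching j XOR j = 0). So the Nim-value is the XOR of the 1-indexed positions of the heads.
Face-up positions (1-indexed): [1, 3, 4, 7]
XOR 0 with 1: 0 XOR 1 = 1
XOR 1 with 3: 1 XOR 3 = 2
XOR 2 with 4: 2 XOR 4 = 6
XOR 6 with 7: 6 XOR 7 = 1
Nim-value = 1

1


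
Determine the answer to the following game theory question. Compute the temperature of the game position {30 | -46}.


The game is {30 | -46}, a switch {a | b} with numbers a > b.
Cooling {a | b} by t gives {a - t | b + t}, which stops being hot when a - t = b + t, i.e. at t = (a - b)/2. So the temperature of a switch is (a - b)/2.
Temperature = (Left option - Right option) / 2
= (30 - (-46)) / 2
= 76 / 2
= 38

38


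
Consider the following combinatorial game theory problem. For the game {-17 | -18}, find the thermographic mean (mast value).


Game = {-17 | -18}, a switch {a | b} with numbers a > b.
Its thermograph has left wall a - t and right wall b + t, which meet at t = (a - b)/2, where both equal (a + b)/2. So the mast (mean value) is at (a + b)/2.
Mean = (-17 + (-18))/2 = -35/2 = -35/2

-35/2


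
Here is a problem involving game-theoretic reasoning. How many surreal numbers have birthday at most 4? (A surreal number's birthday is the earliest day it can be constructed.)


Day 0: {|} = 0 is born. Count = 1.
Day n: the number of surreal numbers born by day n is 2^(n+1) - 1.
By day 0: 2^1 - 1 = 1
By day 1: 2^2 - 1 = 3
By day 2: 2^3 - 1 = 7
By day 3: 2^4 - 1 = 15
By day 4: 2^5 - 1 = 31
By day 4: 31 surreal numbers.

31


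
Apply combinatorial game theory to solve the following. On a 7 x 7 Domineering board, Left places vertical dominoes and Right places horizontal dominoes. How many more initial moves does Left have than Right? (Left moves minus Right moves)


Board is 7 x 7 (rows x cols).
Left (vertical) placements: (rows-1) * cols = 6 * 7 = 42
Right (horizontal) placements: rows * (cols-1) = 7 * 6 = 42
Advantage = Left - Right = 42 - 42 = 0

0


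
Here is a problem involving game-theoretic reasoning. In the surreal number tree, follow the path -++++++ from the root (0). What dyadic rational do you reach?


Sign expansion: -++++++
Rule: track bounds (lo, hi), initially (-inf, +inf). On '+', the current value becomes lo and we move to the simplest number in (value, hi): value + 1 if hi = +inf, otherwise the midpoint (value + hi)/2. On '-', the current value becomes hi and we move to value - 1 if lo = -inf, otherwise the midpoint (lo + value)/2.
Start at 0.
Step 1: sign = -, move left. Bounds: (-inf, 0). Value = -1
Step 2: sign = +, move right. Bounds: (-1, 0). Value = -1/2
Step 3: sign = +, move right. Bounds: (-1/2, 0). Value = -1/4
Step 4: sign = +, move right. Bounds: (-1/4, 0). Value = -1/8
Step 5: sign = +, move right. Bounds: (-1/8, 0). Value = -1/16
Step 6: sign = +, move right. Bounds: (-1/16, 0). Value = -1/32
Step 7: sign = +, move right. Bounds: (-1/32, 0). Value = -1/64
The surreal number with sign expansion -++++++ is -1/64.

-1/64


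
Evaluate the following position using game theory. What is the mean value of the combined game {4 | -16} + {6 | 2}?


G1 = {4 | -16}, G2 = {6 | 2}
Each is a switch {a | b} with numbers a > b; its mean value is (a + b)/2, and mean value is additive over game sums: m(G1 + G2) = m(G1) + m(G2).
Mean of G1 = (4 + (-16))/2 = -12/2 = -6
Mean of G2 = (6 + (2))/2 = 8/2 = 4
Mean of G1 + G2 = -6 + 4 = -2

-2


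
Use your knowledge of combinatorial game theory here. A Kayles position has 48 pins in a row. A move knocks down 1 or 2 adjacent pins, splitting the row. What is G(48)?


Kayles: a move removes 1 or 2 adjacent pins from a contiguous row.
Removing pins from a row of k leaves two independent rows (a, b) with a + b = k - 1 (one pin) or a + b = k - 2 (two pins); an end removal gives a = 0.
By Sprague-Grundy, G(k) = mex{ G(a) XOR G(b) } over all these splits. G(0) = 0.
G(1): splits (0,0):0^0=0 -> mex({0}) = 1
G(2): splits (0,1):0^1=1 (0,0):0^0=0 -> mex({0, 1}) = 2
G(3): splits (0,2):0^2=2 (1,1):1^1=0 (0,1):0^1=1 -> mex({0, 1, 2}) = 3
G(4): splits (0,3):0^3=3 (1,2):1^2=3 (0,2):0^2=2 (1,1):1^1=0 -> mex({0, 2, 3}) = 1
G(5): splits (0,4):0^1=1 (1,3):1^3=2 (2,2):2^2=0 (0,3):0^3=3 (1,2):1^2=3 -> mex({0, 1, 2, 3}) = 4
G(6) = mex({0, 1, 2, 4}) = 3
G(7) = mex({0, 1, 3, 4, 5}) = 2
G(8) = mex({0, 2, 3, 5, 6}) = 1
G(9) = mex({0, 1, 2, 3, 6, 7}) = 4
G(10) = mex({0, 1, 3, 4, 5, 7}) = 2
G(11) = mex({0, 1, 2, 3, 4, 5}) = 6
G(12) = mex({0, 1, 2, 3, 5, 6, 7}) = 4
G(13) = mex({0, 2, 3, 4, 6, 7}) = 1
G(14) = mex({0, 1, 4, 5, 6, 7}) = 2
G(15) = mex({0, 1, 2, 3, 4, 5, 6}) = 7
G(16) = mex({0, 2, 3, 5, 6, 7}) = 1
G(17) = mex({0, 1, 2, 3, 5, 6, 7}) = 4
G(18) = mex({0, 1, 2, 4, 5, 6}) = 3
G(19) = mex({0, 1, 3, 4, 5, 7}) = 2
G(20) = mex({0, 2, 3, 4, 5, 6, 7}) = 1
G(21) = mex({0, 1, 2, 3, 5, 6, 7}) = 4
G(22) = mex({0, 1, 2, 3, 4, 5, 7}) = 6
G(23) = mex({0, 1, 2, 3, 4, 5, 6}) = 7
G(24) = mex({0, 1, 2, 3, 5, 6, 7}) = 4
G(25) = mex({0, 2, 3, 4, 6, 7}) = 1
G(26) = mex({0, 1, 3, 4, 5, 6, 7}) = 2
G(27) = mex({0, 1, 2, 3, 4, 5, 6, 7}) = 8
G(28) = mex({0, 1, 2, 3, 4, 6, 7, 8}) = 5
G(29) = mex({0, 1, 2, 3, 5, 6, 7, 8, 9}) = 4
G(30) = mex({0, 1, 2, 3, 4, 5, 6, 9, 10}) = 7
G(31) = mex({0, 1, 3, 4, 5, 7, 10, 11}) = 2
G(32) = mex({0, 2, 3, 4, 5, 6, 7, 9, 11}) = 1
G(33) = mex({0, 1, 2, 3, 4, 5, 6, 7, 9, 12}) = 8
G(34) = mex({0, 1, 2, 3, 4, 5, 7, 8, 11, 12}) = 6
G(35) = mex({0, 1, 2, 3, 4, 5, 6, 8, 9, 10, 11}) = 7
G(36) = mex({0, 1, 2, 3, 5, 6, 7, 9, 10}) = 4
G(37) = mex({0, 2, 3, 4, 6, 7, 9, 10, 11, 12}) = 1
G(38) = mex({0, 1, 3, 4, 5, 6, 7, 9, 10, 11, 12}) = 2
G(39) = mex({0, 1, 2, 4, 5, 6, 7, 9, 10, 12, 14}) = 3
G(40) = mex({0, 2, 3, 4, 6, 7, 11, 12, 14}) = 1
G(41) = mex({0, 1, 2, 3, 5, 6, 7, 9, 10, 11, 12}) = 4
G(42) = mex({0, 1, 2, 3, 4, 5, 6, 9, 10}) = 7
G(43) = mex({0, 1, 3, 4, 5, 7, 9, 10, 12, 15}) = 2
G(44) = mex({0, 2, 3, 4, 5, 6, 7, 9, 10, 12, 15}) = 1
G(45) = mex({0, 1, 2, 3, 4, 5, 6, 7, 9, 10, 12, 14}) = 8
G(46) = mex({0, 1, 3, 4, 5, 7, 8, 11, 12, 14}) = 2
G(47) = mex({0, 1, 2, 3, 4, 5, 6, 8, 9, 10, 11, 12}) = 7
G(48) = mex({0, 1, 2, 3, 5, 6, 7, 9, 10}) = 4
Therefore G(48) = 4.

4


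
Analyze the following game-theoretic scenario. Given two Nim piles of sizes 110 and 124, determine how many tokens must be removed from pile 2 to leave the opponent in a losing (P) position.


Piles: 110 and 124
Current XOR: 110 XOR 124 = 18 (non-zero, so this is an N-position).
To make the XOR zero, we need to find a move that balances the piles.
For pile 2 (size 124): target = 124 XOR 18 = 110
We reduce pile 2 from 124 to 110.
Tokens removed: 124 - 110 = 14
Verification: 110 XOR 110 = 0

14


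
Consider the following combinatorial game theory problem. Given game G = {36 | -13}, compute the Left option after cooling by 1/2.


Original game: {36 | -13} (a switch {a | b} with a > b).
Cooling by t (for t below the temperature (a - b)/2 = 49/2) taxes each move by t: {a | b} cooled by t is {a - t | b + t}.
Cooling amount: t = 1/2
Cooled Left option: 36 - 1/2 = 71/2
Cooled Right option: -13 + 1/2 = -25/2
Cooled game: {71/2 | -25/2}
Left option = 71/2

71/2


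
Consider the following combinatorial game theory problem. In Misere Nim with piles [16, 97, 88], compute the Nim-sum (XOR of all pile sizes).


We need the XOR (exclusive or) of all pile sizes.
After XOR-ing pile 1 (size 16): 0 XOR 16 = 16
After XOR-ing pile 2 (size 97): 16 XOR 97 = 113
After XOR-ing pile 3 (size 88): 113 XOR 88 = 41
The Nim-value of this position is 41.

41


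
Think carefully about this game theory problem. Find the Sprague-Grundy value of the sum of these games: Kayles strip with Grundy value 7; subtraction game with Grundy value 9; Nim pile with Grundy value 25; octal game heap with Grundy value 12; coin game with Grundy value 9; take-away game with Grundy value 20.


By the Sprague-Grundy theorem, the Grundy value of a sum of games is the XOR of individual Grundy values.
Kayles strip: Grundy value = 7. Running XOR: 0 XOR 7 = 7
subtraction game: Grundy value = 9. Running XOR: 7 XOR 9 = 14
Nim pile: Grundy value = 25. Running XOR: 14 XOR 25 = 23
octal game heap: Grundy value = 12. Running XOR: 23 XOR 12 = 27
coin game: Grundy value = 9. Running XOR: 27 XOR 9 = 18
take-away game: Grundy value = 20. Running XOR: 18 XOR 20 = 6
The combined Grundy value is 6.

6


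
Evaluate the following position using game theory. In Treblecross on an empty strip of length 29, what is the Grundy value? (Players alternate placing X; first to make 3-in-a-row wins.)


Treblecross: place X on empty cells; 3-in-a-row wins.
Playing within two cells of an existing X lets the opponent win at once, so sensible play treats the cells i-2..i+2 around each X as dead. The player left with no safe cell loses, so this is a normal-play take-away game on strips of safe cells.
Placing X at cell i (0-indexed) of a strip of k safe cells leaves independent strips of sizes max(0, i-2) and max(0, k-i-3). Hence G(k) = mex{ G(max(0,i-2)) XOR G(max(0,k-i-3)) : 0 <= i < k }, with G(0) = 0.
G(1): splits (0,0):0^0=0 -> mex({0}) = 1
G(2): splits (0,0):0^0=0 -> mex({0}) = 1
G(3): splits (0,0):0^0=0 -> mex({0}) = 1
G(4): splits (0,1):0^1=1 (0,0):0^0=0 -> mex({0, 1}) = 2
G(5): splits (0,2):0^1=1 (0,1):0^1=1 (0,0):0^0=0 -> mex({0, 1}) = 2
G(6) = mex({1}) = 0
G(7) = mex({0, 1, 2}) = 3
G(8) = mex({0, 1, 2}) = 3
G(9) = mex({0, 2}) = 1
G(10) = mex({0, 2, 3}) = 1
G(11) = mex({0, 3}) = 1
G(12) = mex({1, 3}) = 0
G(13) = mex({0, 1, 2, 3}) = 4
G(14) = mex({0, 1, 2}) = 3
G(15) = mex({0, 1, 2}) = 3
G(16) = mex({0, 1, 2, 4}) = 3
G(17) = mex({0, 1, 3, 4}) = 2
G(18) = mex({0, 1, 3, 4}) = 2
G(19) = mex({0, 1, 3, 5}) = 2
G(20) = mex({0, 1, 2, 3, 5}) = 4
G(21) = mex({0, 1, 2, 3, 5}) = 4
G(22) = mex({1, 2, 6}) = 0
G(23) = mex({0, 1, 2, 3, 4, 6}) = 5
G(24) = mex({0, 1, 2, 3, 4}) = 5
G(25) = mex({0, 1, 3, 4, 7}) = 2
G(26) = mex({0, 1, 3, 4, 5, 7}) = 2
G(27) = mex({0, 1, 3, 5}) = 2
G(28) = mex({0, 1, 2, 5}) = 3
G(29) = mex({0, 1, 2, 4, 5, 6}) = 3
Therefore G(29) = 3.

3


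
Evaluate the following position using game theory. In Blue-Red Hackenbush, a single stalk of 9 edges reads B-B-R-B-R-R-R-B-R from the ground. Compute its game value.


Edges (from ground): B-B-R-B-R-R-R-B-R
By Berlekamp's sign-expansion rule, a Blue-Red Hackenbush stalk has the value of the surreal number whose sign sequence is the edge sequence with B -> + and R -> -.
Sign sequence: ++-+---+-
Trace the sign expansion in the surreal number tree, starting from 0:
Edge 1: B (sign +) -> bounds (0, +inf), value = 1
Edge 2: B (sign +) -> bounds (1, +inf), value = 2
Edge 3: R (sign -) -> bounds (1, 2), value = 3/2
Edge 4: B (sign +) -> bounds (3/2, 2), value = 7/4
Edge 5: R (sign -) -> bounds (3/2, 7/4), value = 13/8
Edge 6: R (sign -) -> bounds (3/2, 13/8), value = 25/16
Edge 7: R (sign -) -> bounds (3/2, 25/16), value = 49/32
Edge 8: B (sign +) -> bounds (49/32, 25/16), value = 99/64
Edge 9: R (sign -) -> bounds (49/32, 99/64), value = 197/128
Game value = 197/128

197/128


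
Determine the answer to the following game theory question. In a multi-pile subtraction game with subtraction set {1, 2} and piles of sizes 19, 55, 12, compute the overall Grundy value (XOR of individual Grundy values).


Subtraction set: {1, 2}
For this subtraction set, G(n) = n mod 3 (period = max + 1 = 3).
Pile 1 (size 19): G(19) = 19 mod 3 = 1
Pile 2 (size 55): G(55) = 55 mod 3 = 1
Pile 3 (size 12): G(12) = 12 mod 3 = 0
Total Grundy value = XOR of all: 1 XOR 1 XOR 0 = 0

0


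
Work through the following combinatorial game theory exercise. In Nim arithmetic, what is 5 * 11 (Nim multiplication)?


Nim multiplication is bilinear over XOR: (u XOR v) * w = (u*w) XOR (v*w).
So we split each operand into its bit components and XOR the pairwise Nim products.
5 = 1 + 4 (as XOR of powers of 2).
11 = 1 + 2 + 8 (as XOR of powers of 2).
Using the standard Nim-product table on single bits:
  2*2 = 3,   2*4 = 8,   2*8 = 12,
  4*4 = 6,   4*8 = 11,  8*8 = 13,
and  1*x = x (identity), k*l = l*k (commutative).
Pairwise Nim products:
  1 * 1 = 1
  1 * 2 = 2
  1 * 8 = 8
  4 * 1 = 4
  4 * 2 = 8
  4 * 8 = 11
XOR them: 1 XOR 2 XOR 8 XOR 4 XOR 8 XOR 11 = 12.
Result: 5 * 11 = 12 (in Nim).

12


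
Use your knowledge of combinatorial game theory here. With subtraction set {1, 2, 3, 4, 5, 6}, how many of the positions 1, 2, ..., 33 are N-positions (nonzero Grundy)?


Subtraction set S = {1, 2, 3, 4, 5, 6}, so G(n) = n mod 7.
G(n) = 0 when n is a multiple of 7.
Multiples of 7 in [1, 33]: 4
N-positions (nonzero Grundy) = 33 - 4 = 29

29


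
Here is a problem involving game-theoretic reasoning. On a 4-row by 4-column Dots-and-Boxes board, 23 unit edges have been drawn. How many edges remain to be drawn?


Grid: 4 x 4 boxes, i.e. 5 rows and 5 columns of dots.
Horizontal edges: (rows + 1) * cols = 5 * 4 = 20
Vertical edges: rows * (cols + 1) = 4 * 5 = 20
Total edges: 20 + 20 = 40
Edges drawn: 23
Remaining: 40 - 23 = 17

17


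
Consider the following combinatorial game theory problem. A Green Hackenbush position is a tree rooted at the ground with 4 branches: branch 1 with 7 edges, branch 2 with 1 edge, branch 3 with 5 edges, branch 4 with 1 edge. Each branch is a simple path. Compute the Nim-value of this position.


The tree has 4 branches from the ground vertex.
In Green Hackenbush, the Nim-value of a simple path of length k is k.
Branch 1: length 7, Nim-value = 7
Branch 2: length 1, Nim-value = 1
Branch 3: length 5, Nim-value = 5
Branch 4: length 1, Nim-value = 1
Total Nim-value = XOR of all branch values:
0 XOR 7 = 7
7 XOR 1 = 6
6 XOR 5 = 3
3 XOR 1 = 2
Nim-value of the tree = 2

2


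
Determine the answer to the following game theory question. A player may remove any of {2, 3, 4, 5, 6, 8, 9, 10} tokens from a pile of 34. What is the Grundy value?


The subtraction set is S = {2, 3, 4, 5, 6, 8, 9, 10}.
G(k) = mex{ G(k - s) : s in S, s <= k }. We compute iteratively: G(0) = 0.
G(1) = mex({}) = 0
G(2) = mex({0}) = 1
G(3) = mex({0}) = 1
G(4) = mex({0, 1}) = 2
G(5) = mex({0, 1}) = 2
G(6) = mex({0, 1, 2}) = 3
G(7) = mex({0, 1, 2}) = 3
G(8) = mex({0, 1, 2, 3}) = 4
G(9) = mex({0, 1, 2, 3}) = 4
G(10) = mex({0, 1, 2, 3, 4}) = 5
G(11) = mex({0, 1, 2, 3, 4}) = 5
G(12) = mex({1, 2, 3, 4, 5}) = 0
G(13) = mex({1, 2, 3, 4, 5}) = 0
G(14) = mex({0, 2, 3, 4, 5}) = 1
G(15) = mex({0, 2, 3, 4, 5}) = 1
G(16) = mex({0, 1, 3, 4, 5}) = 2
G(17) = mex({0, 1, 3, 4, 5}) = 2
G(18) = mex({0, 1, 2, 4, 5}) = 3
G(19) = mex({0, 1, 2, 4, 5}) = 3
G(20) = mex({0, 1, 2, 3, 5}) = 4
G(21) = mex({0, 1, 2, 3, 5}) = 4
Observe that G(12)..G(21) = 0, 0, 1, 1, 2, 2, 3, 3, 4, 4 repeats G(0)..G(9) = 0, 0, 1, 1, 2, 2, 3, 3, 4, 4.
For k >= max(S) = 10, G(k) is determined by the previous 10 values G(k-10)..G(k-1); a window of 10 consecutive values has recurred shifted by 12, so by induction G(k + 12) = G(k) for all k >= 0: the sequence is periodic from the start with period 12.
One period: G(0..11) = 0, 0, 1, 1, 2, 2, 3, 3, 4, 4, 5, 5.
34 mod 12 = 10, so G(34) = G(10) = 5.

5


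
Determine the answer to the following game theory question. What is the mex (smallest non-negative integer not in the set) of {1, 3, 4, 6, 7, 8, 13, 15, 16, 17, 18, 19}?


Set = {1, 3, 4, 6, 7, 8, 13, 15, 16, 17, 18, 19}
0 is NOT in the set. This is the mex.
mex = 0

0


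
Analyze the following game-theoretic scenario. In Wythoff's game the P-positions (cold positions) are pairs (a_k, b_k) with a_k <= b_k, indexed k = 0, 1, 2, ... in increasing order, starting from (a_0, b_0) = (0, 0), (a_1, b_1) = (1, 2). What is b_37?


By Wythoff's theorem, a_k = floor(k * phi) and b_k = floor(k * phi^2) = a_k + k, where phi = (1 + sqrt(5))/2 is the golden ratio.
phi = (1 + sqrt(5))/2 = 1.618034
phi^2 = phi + 1 = 2.618034
k = 37
k * phi^2 = 37 * 2.618034 = 96.867258
b_37 = floor(k * phi^2) = 96 (check: a_37 + k = 59 + 37 = 96)

96


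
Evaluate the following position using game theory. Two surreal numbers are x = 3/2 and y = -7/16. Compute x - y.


x = 3/2, y = -7/16
Converting to common denominator: 16
x = 24/16, y = -7/16
x - y = 3/2 - -7/16 = 31/16

31/16


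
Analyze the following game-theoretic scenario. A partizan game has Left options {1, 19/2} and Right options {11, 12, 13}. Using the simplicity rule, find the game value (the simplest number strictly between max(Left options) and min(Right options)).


Left options: {1, 19/2}, max = 19/2
Right options: {11, 12, 13}, min = 11
All options are numbers and max(Left) < min(Right), so by the simplicity theorem the value is the simplest (earliest-born) number strictly between 19/2 and 11.
The only integer strictly between 19/2 and 11 is 10.
No non-integer in the interval can be simpler: if x is a non-integer in the interval, then floor(x) or ceil(x) also lies in the interval (the interval contains an integer), and both are proper prefixes of x's sign expansion, i.e. born earlier. So the game value is 10.
Game value = 10

10


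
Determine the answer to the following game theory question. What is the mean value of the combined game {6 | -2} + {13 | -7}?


G1 = {6 | -2}, G2 = {13 | -7}
Each is a switch {a | b} with numbers a > b; its mean value is (a + b)/2, and mean value is additive over game sums: m(G1 + G2) = m(G1) + m(G2).
Mean of G1 = (6 + (-2))/2 = 4/2 = 2
Mean of G2 = (13 + (-7))/2 = 6/2 = 3
Mean of G1 + G2 = 2 + 3 = 5

5


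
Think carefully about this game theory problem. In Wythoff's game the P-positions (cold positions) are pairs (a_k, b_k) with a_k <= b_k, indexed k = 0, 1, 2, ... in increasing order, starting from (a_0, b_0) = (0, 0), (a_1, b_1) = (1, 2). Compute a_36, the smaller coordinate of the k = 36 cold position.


By Wythoff's theorem, a_k = floor(k * phi) and b_k = floor(k * phi^2) = a_k + k, where phi = (1 + sqrt(5))/2 is the golden ratio.
phi = (1 + sqrt(5))/2 = 1.618034
k = 36
k * phi = 36 * 1.618034 = 58.249224
a_36 = floor(k * phi) = 58

58


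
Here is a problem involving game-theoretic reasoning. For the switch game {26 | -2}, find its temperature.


The game is {26 | -2}, a switch {a | b} with numbers a > b.
Cooling {a | b} by t gives {a - t | b + t}, which stops being hot when a - t = b + t, i.e. at t = (a - b)/2. So the temperature of a switch is (a - b)/2.
Temperature = (Left option - Right option) / 2
= (26 - (-2)) / 2
= 28 / 2
= 14

14


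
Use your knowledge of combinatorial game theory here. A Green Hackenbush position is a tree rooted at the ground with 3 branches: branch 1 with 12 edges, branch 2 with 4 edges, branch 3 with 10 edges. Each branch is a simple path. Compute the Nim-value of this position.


The tree has 3 branches from the ground vertex.
In Green Hackenbush, the Nim-value of a simple path of length k is k.
Branch 1: length 12, Nim-value = 12
Branch 2: length 4, Nim-value = 4
Branch 3: length 10, Nim-value = 10
Total Nim-value = XOR of all branch values:
0 XOR 12 = 12
12 XOR 4 = 8
8 XOR 10 = 2
Nim-value of the tree = 2

2


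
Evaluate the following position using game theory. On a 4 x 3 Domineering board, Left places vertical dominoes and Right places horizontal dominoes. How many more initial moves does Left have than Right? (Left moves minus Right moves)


Board is 4 x 3 (rows x cols).
Left (vertical) placements: (rows-1) * cols = 3 * 3 = 9
Right (horizontal) placements: rows * (cols-1) = 4 * 2 = 8
Advantage = Left - Right = 9 - 8 = 1

1


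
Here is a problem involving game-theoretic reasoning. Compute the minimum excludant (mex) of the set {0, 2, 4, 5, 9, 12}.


Set = {0, 2, 4, 5, 9, 12}
0 is in the set.
1 is NOT in the set. This is the mex.
mex = 1

1


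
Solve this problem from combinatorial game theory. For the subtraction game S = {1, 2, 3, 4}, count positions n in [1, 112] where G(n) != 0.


Subtraction set S = {1, 2, 3, 4}, so G(n) = n mod 5.
G(n) = 0 when n is a multiple of 5.
Multiples of 5 in [1, 112]: 22
N-positions (nonzero Grundy) = 112 - 22 = 90

90


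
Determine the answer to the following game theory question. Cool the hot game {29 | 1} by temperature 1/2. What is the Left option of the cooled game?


Original game: {29 | 1} (a switch {a | b} with a > b).
Cooling by t (for t below the temperature (a - b)/2 = 14) taxes each move by t: {a | b} cooled by t is {a - t | b + t}.
Cooling amount: t = 1/2
Cooled Left option: 29 - 1/2 = 57/2
Cooled Right option: 1 + 1/2 = 3/2
Cooled game: {57/2 | 3/2}
Left option = 57/2

57/2


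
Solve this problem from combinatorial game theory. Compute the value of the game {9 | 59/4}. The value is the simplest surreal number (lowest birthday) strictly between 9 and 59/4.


Left options: {9}, max = 9
Right options: {59/4}, min = 59/4
All options are numbers and max(Left) < min(Right), so by the simplicity theorem the value is the simplest (earliest-born) number strictly between 9 and 59/4.
Integers 10 through 14 all lie strictly between 9 and 59/4.
Among integers, the simplest (lowest birthday = smallest |n|; 0 is born on day 0, +-n on day n) is 10.
No non-integer in the interval can be simpler: if x is a non-integer in the interval, then floor(x) or ceil(x) also lies in the interval (the interval contains an integer), and both are proper prefixes of x's sign expansion, i.e. born earlier. So the game value is 10.
Game value = 10

10


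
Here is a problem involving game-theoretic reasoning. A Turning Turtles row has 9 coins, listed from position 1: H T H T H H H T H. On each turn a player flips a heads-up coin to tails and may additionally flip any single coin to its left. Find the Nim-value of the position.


Coins: H T H T H H H T H
Key fact: a single head at position k behaves exactly like a Nim heap of size k (turning it to T and optionally flipping a coin at j < k corresponds to moving the heap from k to j, or to 0), and heads combine as a disjunctive sum (two heads at the same place would cancel, matching j XOR j = 0). So the Nim-value is the XOR of the 1-indexed positions of the heads.
Face-up positions (1-indexed): [1, 3, 5, 6, 7, 9]
XOR 0 with 1: 0 XOR 1 = 1
XOR 1 with 3: 1 XOR 3 = 2
XOR 2 with 5: 2 XOR 5 = 7
XOR 7 with 6: 7 XOR 6 = 1
XOR 1 with 7: 1 XOR 7 = 6
XOR 6 with 9: 6 XOR 9 = 15
Nim-value = 15

15


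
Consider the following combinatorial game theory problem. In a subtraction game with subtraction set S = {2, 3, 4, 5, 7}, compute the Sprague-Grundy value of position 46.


The subtraction set is S = {2, 3, 4, 5, 7}.
G(k) = mex{ G(k - s) : s in S, s <= k }. We compute iteratively: G(0) = 0.
G(1) = mex({}) = 0
G(2) = mex({0}) = 1
G(3) = mex({0}) = 1
G(4) = mex({0, 1}) = 2
G(5) = mex({0, 1}) = 2
G(6) = mex({0, 1, 2}) = 3
G(7) = mex({0, 1, 2}) = 3
G(8) = mex({0, 1, 2, 3}) = 4
G(9) = mex({1, 2, 3}) = 0
G(10) = mex({1, 2, 3, 4}) = 0
G(11) = mex({0, 2, 3, 4}) = 1
G(12) = mex({0, 2, 3, 4}) = 1
G(13) = mex({0, 1, 3, 4}) = 2
G(14) = mex({0, 1, 3}) = 2
G(15) = mex({0, 1, 2, 4}) = 3
Observe that G(9)..G(15) = 0, 0, 1, 1, 2, 2, 3 repeats G(0)..G(6) = 0, 0, 1, 1, 2, 2, 3.
For k >= max(S) = 7, G(k) is determined by the previous 7 values G(k-7)..G(k-1); a window of 7 consecutive values has recurred shifted by 9, so by induction G(k + 9) = G(k) for all k >= 0: the sequence is periodic from the start with period 9.
One period: G(0..8) = 0, 0, 1, 1, 2, 2, 3, 3, 4.
46 mod 9 = 1, so G(46) = G(1) = 0.

0


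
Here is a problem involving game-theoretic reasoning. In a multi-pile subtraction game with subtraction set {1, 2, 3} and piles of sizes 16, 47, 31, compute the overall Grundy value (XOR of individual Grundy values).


Subtraction set: {1, 2, 3}
For this subtraction set, G(n) = n mod 4 (period = max + 1 = 4).
Pile 1 (size 16): G(16) = 16 mod 4 = 0
Pile 2 (size 47): G(47) = 47 mod 4 = 3
Pile 3 (size 31): G(31) = 31 mod 4 = 3
Total Grundy value = XOR of all: 0 XOR 3 XOR 3 = 0

0


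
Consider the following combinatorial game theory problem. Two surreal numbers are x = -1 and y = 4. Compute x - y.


x = -1, y = 4
x - y = -1 - 4 = -5

-5


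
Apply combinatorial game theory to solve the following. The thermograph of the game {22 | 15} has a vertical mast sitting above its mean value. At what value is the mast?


Game = {22 | 15}, a switch {a | b} with numbers a > b.
Its thermograph has left wall a - t and right wall b + t, which meet at t = (a - b)/2, where both equal (a + b)/2. So the mast (mean value) is at (a + b)/2.
Mean = (22 + (15))/2 = 37/2 = 37/2

37/2


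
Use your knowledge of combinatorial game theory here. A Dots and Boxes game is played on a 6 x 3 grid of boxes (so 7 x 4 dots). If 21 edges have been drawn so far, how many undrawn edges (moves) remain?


Grid: 6 x 3 boxes, i.e. 7 rows and 4 columns of dots.
Horizontal edges: (rows + 1) * cols = 7 * 3 = 21
Vertical edges: rows * (cols + 1) = 6 * 4 = 24
Total edges: 21 + 24 = 45
Edges drawn: 21
Remaining: 45 - 21 = 24

24


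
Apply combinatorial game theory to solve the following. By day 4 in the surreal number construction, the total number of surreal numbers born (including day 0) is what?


Day 0: {|} = 0 is born. Count = 1.
Day n: the number of surreal numbers born by day n is 2^(n+1) - 1.
By day 0: 2^1 - 1 = 1
By day 1: 2^2 - 1 = 3
By day 2: 2^3 - 1 = 7
By day 3: 2^4 - 1 = 15
By day 4: 2^5 - 1 = 31
By day 4: 31 surreal numbers.

31


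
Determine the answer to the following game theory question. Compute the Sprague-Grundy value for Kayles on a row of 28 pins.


Kayles: a move removes 1 or 2 adjacent pins from a contiguous row.
Removing pins from a row of k leaves two independent rows (a, b) with a + b = k - 1 (one pin) or a + b = k - 2 (two pins); an end removal gives a = 0.
By Sprague-Grundy, G(k) = mex{ G(a) XOR G(b) } over all these splits. G(0) = 0.
G(1): splits (0,0):0^0=0 -> mex({0}) = 1
G(2): splits (0,1):0^1=1 (0,0):0^0=0 -> mex({0, 1}) = 2
G(3): splits (0,2):0^2=2 (1,1):1^1=0 (0,1):0^1=1 -> mex({0, 1, 2}) = 3
G(4): splits (0,3):0^3=3 (1,2):1^2=3 (0,2):0^2=2 (1,1):1^1=0 -> mex({0, 2, 3}) = 1
G(5): splits (0,4):0^1=1 (1,3):1^3=2 (2,2):2^2=0 (0,3):0^3=3 (1,2):1^2=3 -> mex({0, 1, 2, 3}) = 4
G(6) = mex({0, 1, 2, 4}) = 3
G(7) = mex({0, 1, 3, 4, 5}) = 2
G(8) = mex({0, 2, 3, 5, 6}) = 1
G(9) = mex({0, 1, 2, 3, 6, 7}) = 4
G(10) = mex({0, 1, 3, 4, 5, 7}) = 2
G(11) = mex({0, 1, 2, 3, 4, 5}) = 6
G(12) = mex({0, 1, 2, 3, 5, 6, 7}) = 4
G(13) = mex({0, 2, 3, 4, 6, 7}) = 1
G(14) = mex({0, 1, 4, 5, 6, 7}) = 2
G(15) = mex({0, 1, 2, 3, 4, 5, 6}) = 7
G(16) = mex({0, 2, 3, 5, 6, 7}) = 1
G(17) = mex({0, 1, 2, 3, 5, 6, 7}) = 4
G(18) = mex({0, 1, 2, 4, 5, 6}) = 3
G(19) = mex({0, 1, 3, 4, 5, 7}) = 2
G(20) = mex({0, 2, 3, 4, 5, 6, 7}) = 1
G(21) = mex({0, 1, 2, 3, 5, 6, 7}) = 4
G(22) = mex({0, 1, 2, 3, 4, 5, 7}) = 6
G(23) = mex({0, 1, 2, 3, 4, 5, 6}) = 7
G(24) = mex({0, 1, 2, 3, 5, 6, 7}) = 4
G(25) = mex({0, 2, 3, 4, 6, 7}) = 1
G(26) = mex({0, 1, 3, 4, 5, 6, 7}) = 2
G(27) = mex({0, 1, 2, 3, 4, 5, 6, 7}) = 8
G(28) = mex({0, 1, 2, 3, 4, 6, 7, 8}) = 5
Therefore G(28) = 5.

5
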